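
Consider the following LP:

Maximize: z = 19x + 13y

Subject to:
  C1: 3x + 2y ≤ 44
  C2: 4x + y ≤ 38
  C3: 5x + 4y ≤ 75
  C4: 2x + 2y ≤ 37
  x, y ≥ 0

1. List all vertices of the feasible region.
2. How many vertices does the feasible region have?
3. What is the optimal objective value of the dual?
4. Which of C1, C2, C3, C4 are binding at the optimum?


1. (0, 0), (9.5, 0), (7, 10), (1, 17.5), (0, 18.5)
2. 5
3. 263
4. C2, C3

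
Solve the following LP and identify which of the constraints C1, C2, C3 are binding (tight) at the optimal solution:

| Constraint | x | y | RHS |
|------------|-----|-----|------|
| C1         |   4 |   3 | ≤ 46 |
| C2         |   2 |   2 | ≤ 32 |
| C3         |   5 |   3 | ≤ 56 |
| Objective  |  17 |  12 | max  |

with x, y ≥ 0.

At x = 10, y = 2, compute slack b - a·x for each constraint:
  C1: 46 − 46 = 0  (binding)
  C2: 32 − 24 = 8  (slack)
  C3: 56 − 56 = 0  (binding)

Optimal: x = 10, y = 2
Binding: C1, C3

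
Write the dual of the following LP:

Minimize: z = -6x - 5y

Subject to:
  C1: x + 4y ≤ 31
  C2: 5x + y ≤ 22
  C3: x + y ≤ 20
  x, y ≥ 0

Primal min cᵀx s.t. Ax ≤ b, x ≥ 0  →  Dual max −bᵀy s.t. Aᵀy ≥ −c, y ≥ 0.

Maximize: z = -31y1 - 22y2 - 20y3

Subject to:
  y1 + 5y2 + y3 ≥ 6
  4y1 + y2 + y3 ≥ 5
  y1, y2, y3 ≥ 0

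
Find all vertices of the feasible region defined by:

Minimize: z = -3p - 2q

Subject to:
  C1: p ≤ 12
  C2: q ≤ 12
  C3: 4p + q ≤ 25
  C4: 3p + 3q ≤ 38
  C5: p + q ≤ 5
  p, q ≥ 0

(0, 0), (5, 0), (0, 5)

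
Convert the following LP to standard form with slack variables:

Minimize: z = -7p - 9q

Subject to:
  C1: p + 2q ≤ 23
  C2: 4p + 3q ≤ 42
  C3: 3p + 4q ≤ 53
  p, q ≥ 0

min z = -7p - 9q

s.t.
  p + 2q + s1 = 23
  4p + 3q + s2 = 42
  3p + 4q + s3 = 53
  p, q, s1, s2, s3 ≥ 0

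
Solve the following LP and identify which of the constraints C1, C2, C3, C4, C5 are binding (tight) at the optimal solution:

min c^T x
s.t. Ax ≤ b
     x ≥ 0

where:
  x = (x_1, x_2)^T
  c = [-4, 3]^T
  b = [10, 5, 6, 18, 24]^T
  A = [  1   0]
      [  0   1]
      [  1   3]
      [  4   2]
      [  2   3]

At x_1 = 4.5, x_2 = 0, compute slack b - a·x for each constraint:
  C1: 10 − 4.5 = 5.5  (slack)
  C2: 5 − 0 = 5  (slack)
  C3: 6 − 4.5 = 1.5  (slack)
  C4: 18 − 18 = 0  (binding)
  C5: 24 − 9 = 15  (slack)

Optimal: x_1 = 4.5, x_2 = 0
Binding: C4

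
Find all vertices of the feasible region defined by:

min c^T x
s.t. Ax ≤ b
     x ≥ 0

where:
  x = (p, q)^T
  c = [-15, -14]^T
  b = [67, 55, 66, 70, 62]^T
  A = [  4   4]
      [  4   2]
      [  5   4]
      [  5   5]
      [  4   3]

(0, 0), (13.2, 0), (10, 4), (0, 14)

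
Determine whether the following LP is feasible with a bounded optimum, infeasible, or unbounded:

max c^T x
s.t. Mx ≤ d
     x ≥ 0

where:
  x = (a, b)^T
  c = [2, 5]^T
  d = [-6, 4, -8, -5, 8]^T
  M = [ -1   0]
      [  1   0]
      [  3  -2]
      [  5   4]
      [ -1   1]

Infeasible (no feasible solution exists)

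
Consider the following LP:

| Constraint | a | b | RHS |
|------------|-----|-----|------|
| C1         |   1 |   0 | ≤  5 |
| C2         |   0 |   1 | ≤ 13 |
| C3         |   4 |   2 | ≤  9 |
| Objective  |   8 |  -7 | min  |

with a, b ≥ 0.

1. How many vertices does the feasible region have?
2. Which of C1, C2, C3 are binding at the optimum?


1. 3
2. C3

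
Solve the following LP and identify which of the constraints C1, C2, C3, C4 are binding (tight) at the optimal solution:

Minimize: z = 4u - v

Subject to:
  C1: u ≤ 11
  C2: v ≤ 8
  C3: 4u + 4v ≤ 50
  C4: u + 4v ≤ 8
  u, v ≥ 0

At u = 0, v = 2, compute slack b - a·x for each constraint:
  C1: 11 − 0 = 11  (slack)
  C2: 8 − 2 = 6  (slack)
  C3: 50 − 8 = 42  (slack)
  C4: 8 − 8 = 0  (binding)

Optimal: u = 0, v = 2
Binding: C4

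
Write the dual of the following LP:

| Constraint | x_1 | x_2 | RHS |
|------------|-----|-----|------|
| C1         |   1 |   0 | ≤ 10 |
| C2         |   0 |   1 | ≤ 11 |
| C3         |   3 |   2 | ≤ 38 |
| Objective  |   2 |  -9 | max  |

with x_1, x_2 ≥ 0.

Primal max cᵀx s.t. Ax ≤ b, x ≥ 0  →  Dual min bᵀy s.t. Aᵀy ≥ c, y ≥ 0.

Minimize: z = 10y1 + 11y2 + 38y3

Subject to:
  y1 + 3y3 ≥ 2
  y2 + 2y3 ≥ -9
  y1, y2, y3 ≥ 0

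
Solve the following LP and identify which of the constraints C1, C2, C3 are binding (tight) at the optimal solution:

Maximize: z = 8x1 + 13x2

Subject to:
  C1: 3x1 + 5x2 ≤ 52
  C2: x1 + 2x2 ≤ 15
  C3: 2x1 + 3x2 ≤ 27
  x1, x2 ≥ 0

At x1 = 9, x2 = 3, compute slack b - a·x for each constraint:
  C1: 52 − 42 = 10  (slack)
  C2: 15 − 15 = 0  (binding)
  C3: 27 − 27 = 0  (binding)

Optimal: x1 = 9, x2 = 3
Binding: C2, C3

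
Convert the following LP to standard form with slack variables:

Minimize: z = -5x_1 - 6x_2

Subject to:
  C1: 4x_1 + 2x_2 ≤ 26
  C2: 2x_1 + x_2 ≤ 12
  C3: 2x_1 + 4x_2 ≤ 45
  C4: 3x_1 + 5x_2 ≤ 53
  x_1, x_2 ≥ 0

min z = -5x_1 - 6x_2

s.t.
  4x_1 + 2x_2 + s1 = 26
  2x_1 + x_2 + s2 = 12
  2x_1 + 4x_2 + s3 = 45
  3x_1 + 5x_2 + s4 = 53
  x_1, x_2, s1, s2, s3, s4 ≥ 0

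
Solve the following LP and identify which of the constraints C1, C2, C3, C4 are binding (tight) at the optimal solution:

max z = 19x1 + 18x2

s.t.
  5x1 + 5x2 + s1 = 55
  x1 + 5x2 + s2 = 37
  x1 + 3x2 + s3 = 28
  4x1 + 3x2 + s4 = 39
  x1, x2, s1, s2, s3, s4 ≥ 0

At x1 = 6, x2 = 5, compute slack b - a·x for each constraint:
  C1: 55 − 55 = 0  (binding)
  C2: 37 − 31 = 6  (slack)
  C3: 28 − 21 = 7  (slack)
  C4: 39 − 39 = 0  (binding)

Optimal: x1 = 6, x2 = 5
Binding: C1, C4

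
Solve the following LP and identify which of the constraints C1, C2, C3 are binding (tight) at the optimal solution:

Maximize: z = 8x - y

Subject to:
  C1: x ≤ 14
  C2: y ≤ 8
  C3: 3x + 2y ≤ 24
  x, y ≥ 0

At x = 8, y = 0, compute slack b - a·x for each constraint:
  C1: 14 − 8 = 6  (slack)
  C2: 8 − 0 = 8  (slack)
  C3: 24 − 24 = 0  (binding)

Optimal: x = 8, y = 0
Binding: C3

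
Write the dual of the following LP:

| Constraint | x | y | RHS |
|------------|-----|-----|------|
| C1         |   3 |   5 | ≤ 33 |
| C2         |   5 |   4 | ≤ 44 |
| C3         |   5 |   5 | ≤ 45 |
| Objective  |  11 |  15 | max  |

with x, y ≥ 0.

Primal max cᵀx s.t. Ax ≤ b, x ≥ 0  →  Dual min bᵀy s.t. Aᵀy ≥ c, y ≥ 0.

Minimize: z = 33y1 + 44y2 + 45y3

Subject to:
  3y1 + 5y2 + 5y3 ≥ 11
  5y1 + 4y2 + 5y3 ≥ 15
  y1, y2, y3 ≥ 0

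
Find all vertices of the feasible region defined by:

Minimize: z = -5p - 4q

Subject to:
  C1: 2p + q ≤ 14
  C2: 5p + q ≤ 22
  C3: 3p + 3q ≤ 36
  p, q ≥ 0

(0, 0), (4.4, 0), (2.667, 8.667), (2, 10), (0, 12)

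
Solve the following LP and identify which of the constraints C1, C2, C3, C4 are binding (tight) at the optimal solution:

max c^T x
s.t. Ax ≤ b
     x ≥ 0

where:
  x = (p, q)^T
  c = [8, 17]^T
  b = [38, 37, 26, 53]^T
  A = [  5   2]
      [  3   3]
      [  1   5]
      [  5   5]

At p = 6, q = 4, compute slack b - a·x for each constraint:
  C1: 38 − 38 = 0  (binding)
  C2: 37 − 30 = 7  (slack)
  C3: 26 − 26 = 0  (binding)
  C4: 53 − 50 = 3  (slack)

Optimal: p = 6, q = 4
Binding: C1, C3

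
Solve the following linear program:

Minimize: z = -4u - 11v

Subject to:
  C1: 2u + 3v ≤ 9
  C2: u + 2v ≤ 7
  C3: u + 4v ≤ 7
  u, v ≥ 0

Evaluate the objective at each vertex of the feasible region:
  z(0, 0) = 0
  z(4.5, 0) = -18
  z(3, 1) = -23  ←
  z(0, 1.75) = -19.25
The minimum is at u = 3, v = 1.

u = 3, v = 1, z = -23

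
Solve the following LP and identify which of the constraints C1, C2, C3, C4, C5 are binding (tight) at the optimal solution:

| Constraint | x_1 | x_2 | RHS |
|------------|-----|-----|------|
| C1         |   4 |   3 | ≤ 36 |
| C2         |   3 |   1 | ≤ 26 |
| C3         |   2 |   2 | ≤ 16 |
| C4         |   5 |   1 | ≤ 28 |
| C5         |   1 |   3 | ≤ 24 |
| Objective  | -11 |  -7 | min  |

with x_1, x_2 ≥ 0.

At x_1 = 5, x_2 = 3, compute slack b - a·x for each constraint:
  C1: 36 − 29 = 7  (slack)
  C2: 26 − 18 = 8  (slack)
  C3: 16 − 16 = 0  (binding)
  C4: 28 − 28 = 0  (binding)
  C5: 24 − 14 = 10  (slack)

Optimal: x_1 = 5, x_2 = 3
Binding: C3, C4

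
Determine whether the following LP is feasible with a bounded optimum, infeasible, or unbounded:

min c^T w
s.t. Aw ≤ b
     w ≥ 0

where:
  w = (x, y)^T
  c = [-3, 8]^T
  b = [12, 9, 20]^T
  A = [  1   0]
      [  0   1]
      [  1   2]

Feasible with a bounded optimal solution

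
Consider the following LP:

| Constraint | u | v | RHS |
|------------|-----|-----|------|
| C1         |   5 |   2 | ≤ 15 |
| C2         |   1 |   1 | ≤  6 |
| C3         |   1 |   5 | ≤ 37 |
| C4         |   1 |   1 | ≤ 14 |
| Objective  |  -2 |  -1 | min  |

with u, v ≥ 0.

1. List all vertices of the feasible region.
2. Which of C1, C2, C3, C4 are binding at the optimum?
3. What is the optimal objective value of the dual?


1. (0, 0), (3, 0), (1, 5), (0, 6)
2. C1, C2
3. -7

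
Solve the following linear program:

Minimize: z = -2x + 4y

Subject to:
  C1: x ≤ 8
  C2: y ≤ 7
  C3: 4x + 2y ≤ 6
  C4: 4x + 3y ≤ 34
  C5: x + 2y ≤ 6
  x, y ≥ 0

Evaluate the objective at each vertex of the feasible region:
  z(0, 0) = 0
  z(1.5, 0) = -3  ←
  z(0, 3) = 12
The minimum is at x = 1.5, y = 0.

x = 1.5, y = 0, z = -3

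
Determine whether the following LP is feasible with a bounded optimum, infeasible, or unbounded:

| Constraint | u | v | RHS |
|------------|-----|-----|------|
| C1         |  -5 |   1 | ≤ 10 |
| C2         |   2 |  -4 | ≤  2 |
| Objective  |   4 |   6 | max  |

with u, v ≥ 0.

Unbounded (objective can increase without bound)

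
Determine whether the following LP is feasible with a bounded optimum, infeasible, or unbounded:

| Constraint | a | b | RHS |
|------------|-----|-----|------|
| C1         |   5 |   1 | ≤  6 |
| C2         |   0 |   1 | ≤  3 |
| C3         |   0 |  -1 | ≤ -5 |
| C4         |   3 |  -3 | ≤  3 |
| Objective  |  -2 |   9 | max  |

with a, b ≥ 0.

Infeasible (no feasible solution exists)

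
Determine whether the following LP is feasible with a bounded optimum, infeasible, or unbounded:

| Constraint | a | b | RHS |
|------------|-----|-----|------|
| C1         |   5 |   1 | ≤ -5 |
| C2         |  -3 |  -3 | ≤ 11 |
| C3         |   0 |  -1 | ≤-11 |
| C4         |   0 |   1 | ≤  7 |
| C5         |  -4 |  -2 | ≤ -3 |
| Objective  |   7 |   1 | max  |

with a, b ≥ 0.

Infeasible (no feasible solution exists)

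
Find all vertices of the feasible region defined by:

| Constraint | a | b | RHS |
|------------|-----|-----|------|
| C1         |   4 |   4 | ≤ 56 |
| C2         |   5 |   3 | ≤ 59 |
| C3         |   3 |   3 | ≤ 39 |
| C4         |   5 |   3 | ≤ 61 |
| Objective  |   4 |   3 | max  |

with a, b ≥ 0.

(0, 0), (11.8, 0), (10, 3), (0, 13)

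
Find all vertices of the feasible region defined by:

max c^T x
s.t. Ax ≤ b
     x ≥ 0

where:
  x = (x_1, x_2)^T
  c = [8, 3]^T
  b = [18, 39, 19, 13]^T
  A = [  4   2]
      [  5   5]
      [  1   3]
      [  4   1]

(0, 0), (3.25, 0), (2, 5), (1.6, 5.8), (0, 6.333)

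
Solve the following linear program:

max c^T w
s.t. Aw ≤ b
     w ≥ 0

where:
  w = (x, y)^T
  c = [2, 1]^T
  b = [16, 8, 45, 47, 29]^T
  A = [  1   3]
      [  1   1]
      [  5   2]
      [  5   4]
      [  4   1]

Evaluate the objective at each vertex of the feasible region:
  z(0, 0) = 0
  z(7.25, 0) = 14.5
  z(7, 1) = 15  ←
  z(4, 4) = 12
  z(0, 5.333) = 5.333
The maximum is at x = 7, y = 1.

x = 7, y = 1, z = 15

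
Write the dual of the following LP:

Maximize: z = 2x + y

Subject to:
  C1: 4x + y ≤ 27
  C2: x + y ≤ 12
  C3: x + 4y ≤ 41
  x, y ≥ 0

Primal max cᵀx s.t. Ax ≤ b, x ≥ 0  →  Dual min bᵀy s.t. Aᵀy ≥ c, y ≥ 0.

Minimize: z = 27y1 + 12y2 + 41y3

Subject to:
  4y1 + y2 + y3 ≥ 2
  y1 + y2 + 4y3 ≥ 1
  y1, y2, y3 ≥ 0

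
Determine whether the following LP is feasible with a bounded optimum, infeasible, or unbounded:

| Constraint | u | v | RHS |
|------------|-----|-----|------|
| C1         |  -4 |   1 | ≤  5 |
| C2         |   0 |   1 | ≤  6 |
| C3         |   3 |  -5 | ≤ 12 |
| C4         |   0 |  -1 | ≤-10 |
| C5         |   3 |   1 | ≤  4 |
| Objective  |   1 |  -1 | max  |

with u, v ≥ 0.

Infeasible (no feasible solution exists)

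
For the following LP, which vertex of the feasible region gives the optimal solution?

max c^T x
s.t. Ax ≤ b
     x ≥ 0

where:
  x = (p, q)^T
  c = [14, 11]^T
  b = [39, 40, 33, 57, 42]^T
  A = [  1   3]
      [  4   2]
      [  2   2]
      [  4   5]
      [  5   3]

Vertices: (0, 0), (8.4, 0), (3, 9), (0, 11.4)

Evaluate the objective at each vertex of the feasible region:
  z(0, 0) = 0
  z(8.4, 0) = 117.6
  z(3, 9) = 141  ←
  z(0, 11.4) = 125.4
The maximum is at p = 3, q = 9.

(3, 9)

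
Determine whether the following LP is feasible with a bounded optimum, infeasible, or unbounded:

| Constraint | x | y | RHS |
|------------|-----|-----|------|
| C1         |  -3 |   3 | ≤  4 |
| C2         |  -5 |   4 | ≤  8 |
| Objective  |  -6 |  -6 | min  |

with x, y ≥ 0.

Unbounded (objective can decrease without bound)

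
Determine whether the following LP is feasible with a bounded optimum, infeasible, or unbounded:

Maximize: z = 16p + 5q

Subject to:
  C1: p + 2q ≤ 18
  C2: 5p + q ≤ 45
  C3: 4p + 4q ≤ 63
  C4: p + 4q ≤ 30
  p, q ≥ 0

Feasible with a bounded optimal solution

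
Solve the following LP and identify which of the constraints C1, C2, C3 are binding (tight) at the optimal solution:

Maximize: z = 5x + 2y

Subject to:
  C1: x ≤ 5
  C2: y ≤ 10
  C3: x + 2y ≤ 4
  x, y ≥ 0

At x = 4, y = 0, compute slack b - a·x for each constraint:
  C1: 5 − 4 = 1  (slack)
  C2: 10 − 0 = 10  (slack)
  C3: 4 − 4 = 0  (binding)

Optimal: x = 4, y = 0
Binding: C3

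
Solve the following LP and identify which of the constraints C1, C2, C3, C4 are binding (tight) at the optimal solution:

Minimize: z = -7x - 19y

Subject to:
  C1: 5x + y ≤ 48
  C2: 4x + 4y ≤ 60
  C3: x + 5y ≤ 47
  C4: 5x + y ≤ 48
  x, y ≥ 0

At x = 7, y = 8, compute slack b - a·x for each constraint:
  C1: 48 − 43 = 5  (slack)
  C2: 60 − 60 = 0  (binding)
  C3: 47 − 47 = 0  (binding)
  C4: 48 − 43 = 5  (slack)

Optimal: x = 7, y = 8
Binding: C2, C3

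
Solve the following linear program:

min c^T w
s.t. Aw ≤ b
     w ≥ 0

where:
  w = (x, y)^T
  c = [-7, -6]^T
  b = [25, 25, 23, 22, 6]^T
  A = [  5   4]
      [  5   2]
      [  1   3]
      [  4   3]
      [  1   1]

Evaluate the objective at each vertex of the feasible region:
  z(0, 0) = 0
  z(5, 0) = -35
  z(1, 5) = -37  ←
  z(0, 6) = -36
The minimum is at x = 1, y = 5.

x = 1, y = 5, z = -37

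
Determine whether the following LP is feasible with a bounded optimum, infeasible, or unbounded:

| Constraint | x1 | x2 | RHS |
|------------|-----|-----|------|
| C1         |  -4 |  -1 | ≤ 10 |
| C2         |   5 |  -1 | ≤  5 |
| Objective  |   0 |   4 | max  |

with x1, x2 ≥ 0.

Unbounded (objective can increase without bound)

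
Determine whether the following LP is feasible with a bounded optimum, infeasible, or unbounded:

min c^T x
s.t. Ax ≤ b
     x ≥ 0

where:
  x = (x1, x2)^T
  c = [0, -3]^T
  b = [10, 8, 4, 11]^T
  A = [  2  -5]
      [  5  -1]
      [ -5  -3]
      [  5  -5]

Unbounded (objective can decrease without bound)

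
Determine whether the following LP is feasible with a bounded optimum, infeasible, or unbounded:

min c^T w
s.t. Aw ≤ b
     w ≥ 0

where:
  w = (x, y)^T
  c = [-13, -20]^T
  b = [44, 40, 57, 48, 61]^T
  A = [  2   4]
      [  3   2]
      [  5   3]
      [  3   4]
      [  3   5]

Feasible with a bounded optimal solution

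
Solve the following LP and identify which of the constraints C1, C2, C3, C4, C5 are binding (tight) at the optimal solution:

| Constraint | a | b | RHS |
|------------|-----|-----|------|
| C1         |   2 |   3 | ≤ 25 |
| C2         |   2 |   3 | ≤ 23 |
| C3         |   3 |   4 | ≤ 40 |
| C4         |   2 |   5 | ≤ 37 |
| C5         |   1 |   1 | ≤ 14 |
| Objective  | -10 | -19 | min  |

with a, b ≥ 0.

At a = 1, b = 7, compute slack b - a·x for each constraint:
  C1: 25 − 23 = 2  (slack)
  C2: 23 − 23 = 0  (binding)
  C3: 40 − 31 = 9  (slack)
  C4: 37 − 37 = 0  (binding)
  C5: 14 − 8 = 6  (slack)

Optimal: a = 1, b = 7
Binding: C2, C4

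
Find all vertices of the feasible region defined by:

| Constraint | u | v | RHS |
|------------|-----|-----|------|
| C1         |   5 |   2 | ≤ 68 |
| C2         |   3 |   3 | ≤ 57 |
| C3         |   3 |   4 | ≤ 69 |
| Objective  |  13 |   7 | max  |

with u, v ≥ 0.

(0, 0), (13.6, 0), (10, 9), (7, 12), (0, 17.25)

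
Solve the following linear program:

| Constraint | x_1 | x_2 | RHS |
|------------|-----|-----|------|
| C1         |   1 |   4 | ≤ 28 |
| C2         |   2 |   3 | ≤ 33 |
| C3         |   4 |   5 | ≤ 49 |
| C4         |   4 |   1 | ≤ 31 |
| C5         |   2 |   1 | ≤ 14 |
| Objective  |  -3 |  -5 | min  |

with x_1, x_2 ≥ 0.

Evaluate the objective at each vertex of the feasible region:
  z(0, 0) = 0
  z(7, 0) = -21
  z(4, 6) = -42  ←
  z(0, 7) = -35
The minimum is at x_1 = 4, x_2 = 6.

x_1 = 4, x_2 = 6, z = -42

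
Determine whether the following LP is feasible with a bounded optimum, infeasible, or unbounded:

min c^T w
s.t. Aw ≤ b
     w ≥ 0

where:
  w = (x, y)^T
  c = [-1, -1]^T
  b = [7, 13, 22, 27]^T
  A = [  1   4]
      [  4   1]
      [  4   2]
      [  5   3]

Feasible with a bounded optimal solution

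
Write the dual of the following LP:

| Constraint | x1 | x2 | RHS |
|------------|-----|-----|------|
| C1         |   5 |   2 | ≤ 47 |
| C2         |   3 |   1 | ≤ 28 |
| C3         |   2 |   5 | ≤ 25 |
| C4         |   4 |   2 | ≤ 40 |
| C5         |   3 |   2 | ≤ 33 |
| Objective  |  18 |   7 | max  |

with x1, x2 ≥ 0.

Primal max cᵀx s.t. Ax ≤ b, x ≥ 0  →  Dual min bᵀy s.t. Aᵀy ≥ c, y ≥ 0.

Minimize: z = 47y1 + 28y2 + 25y3 + 40y4 + 33y5

Subject to:
  5y1 + 3y2 + 2y3 + 4y4 + 3y5 ≥ 18
  2y1 + y2 + 5y3 + 2y4 + 2y5 ≥ 7
  y1, y2, y3, y4, y5 ≥ 0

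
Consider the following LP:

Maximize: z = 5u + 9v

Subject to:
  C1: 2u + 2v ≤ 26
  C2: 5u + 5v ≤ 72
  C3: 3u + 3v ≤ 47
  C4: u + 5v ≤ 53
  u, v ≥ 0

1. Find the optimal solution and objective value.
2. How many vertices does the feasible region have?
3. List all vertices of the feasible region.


1. u = 3, v = 10, z = 105
2. 4
3. (0, 0), (13, 0), (3, 10), (0, 10.6)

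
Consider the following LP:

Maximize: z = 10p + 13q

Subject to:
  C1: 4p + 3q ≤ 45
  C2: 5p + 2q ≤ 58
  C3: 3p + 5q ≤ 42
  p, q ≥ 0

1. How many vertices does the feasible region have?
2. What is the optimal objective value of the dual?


1. 4
2. 129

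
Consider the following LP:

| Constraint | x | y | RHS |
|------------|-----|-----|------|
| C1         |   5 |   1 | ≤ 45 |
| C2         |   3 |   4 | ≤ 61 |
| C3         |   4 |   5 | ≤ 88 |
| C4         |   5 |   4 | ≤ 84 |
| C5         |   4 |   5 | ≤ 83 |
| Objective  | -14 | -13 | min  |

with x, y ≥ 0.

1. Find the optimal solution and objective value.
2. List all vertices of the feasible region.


1. x = 7, y = 10, z = -228
2. (0, 0), (9, 0), (7, 10), (0, 15.25)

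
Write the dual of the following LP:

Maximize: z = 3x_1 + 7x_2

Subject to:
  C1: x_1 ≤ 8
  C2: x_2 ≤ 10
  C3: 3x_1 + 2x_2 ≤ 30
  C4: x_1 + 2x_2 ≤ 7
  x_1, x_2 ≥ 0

Primal max cᵀx s.t. Ax ≤ b, x ≥ 0  →  Dual min bᵀy s.t. Aᵀy ≥ c, y ≥ 0.

Minimize: z = 8y1 + 10y2 + 30y3 + 7y4

Subject to:
  y1 + 3y3 + y4 ≥ 3
  y2 + 2y3 + 2y4 ≥ 7
  y1, y2, y3, y4 ≥ 0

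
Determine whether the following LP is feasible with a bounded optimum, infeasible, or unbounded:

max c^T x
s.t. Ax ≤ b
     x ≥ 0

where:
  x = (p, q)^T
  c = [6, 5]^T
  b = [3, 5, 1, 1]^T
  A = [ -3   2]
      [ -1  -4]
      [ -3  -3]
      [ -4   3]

Unbounded (objective can increase without bound)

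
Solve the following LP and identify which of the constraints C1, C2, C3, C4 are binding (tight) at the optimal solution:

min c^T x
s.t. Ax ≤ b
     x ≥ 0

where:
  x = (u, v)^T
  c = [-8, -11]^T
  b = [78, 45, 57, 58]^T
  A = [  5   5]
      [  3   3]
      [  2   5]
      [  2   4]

At u = 6, v = 9, compute slack b - a·x for each constraint:
  C1: 78 − 75 = 3  (slack)
  C2: 45 − 45 = 0  (binding)
  C3: 57 − 57 = 0  (binding)
  C4: 58 − 48 = 10  (slack)

Optimal: u = 6, v = 9
Binding: C2, C3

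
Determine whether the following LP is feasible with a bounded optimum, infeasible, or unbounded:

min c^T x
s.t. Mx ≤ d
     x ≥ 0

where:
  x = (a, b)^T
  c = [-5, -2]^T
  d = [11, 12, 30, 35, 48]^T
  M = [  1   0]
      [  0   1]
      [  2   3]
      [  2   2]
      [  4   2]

Feasible with a bounded optimal solution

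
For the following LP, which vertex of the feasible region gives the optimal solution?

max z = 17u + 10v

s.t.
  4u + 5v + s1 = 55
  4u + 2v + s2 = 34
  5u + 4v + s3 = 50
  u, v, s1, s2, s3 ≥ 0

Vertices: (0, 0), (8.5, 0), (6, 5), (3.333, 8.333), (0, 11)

Evaluate the objective at each vertex of the feasible region:
  z(0, 0) = 0
  z(8.5, 0) = 144.5
  z(6, 5) = 152  ←
  z(3.333, 8.333) = 140
  z(0, 11) = 110
The maximum is at u = 6, v = 5.

(6, 5)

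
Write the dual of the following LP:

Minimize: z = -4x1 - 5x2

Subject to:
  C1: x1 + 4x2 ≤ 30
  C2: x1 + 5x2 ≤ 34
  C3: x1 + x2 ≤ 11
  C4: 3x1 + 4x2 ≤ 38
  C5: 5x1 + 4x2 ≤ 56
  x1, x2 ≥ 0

Primal min cᵀx s.t. Ax ≤ b, x ≥ 0  →  Dual max −bᵀy s.t. Aᵀy ≥ −c, y ≥ 0.

Maximize: z = -30y1 - 34y2 - 11y3 - 38y4 - 56y5

Subject to:
  y1 + y2 + y3 + 3y4 + 5y5 ≥ 4
  4y1 + 5y2 + y3 + 4y4 + 4y5 ≥ 5
  y1, y2, y3, y4, y5 ≥ 0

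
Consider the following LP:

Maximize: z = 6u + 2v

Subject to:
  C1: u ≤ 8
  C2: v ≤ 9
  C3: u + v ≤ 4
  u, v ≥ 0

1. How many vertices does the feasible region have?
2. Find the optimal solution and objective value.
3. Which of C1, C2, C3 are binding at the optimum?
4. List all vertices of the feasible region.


1. 3
2. u = 4, v = 0, z = 24
3. C3
4. (0, 0), (4, 0), (0, 4)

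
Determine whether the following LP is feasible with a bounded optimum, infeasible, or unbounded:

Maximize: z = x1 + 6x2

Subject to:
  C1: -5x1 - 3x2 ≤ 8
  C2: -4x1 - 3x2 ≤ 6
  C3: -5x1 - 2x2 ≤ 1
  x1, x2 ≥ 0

Unbounded (objective can increase without bound)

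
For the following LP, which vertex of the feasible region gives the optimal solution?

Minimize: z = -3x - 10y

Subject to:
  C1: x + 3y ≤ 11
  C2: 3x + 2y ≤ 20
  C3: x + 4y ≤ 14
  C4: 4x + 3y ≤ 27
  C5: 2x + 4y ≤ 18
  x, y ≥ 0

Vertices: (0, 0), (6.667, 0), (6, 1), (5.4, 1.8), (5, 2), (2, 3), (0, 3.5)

Evaluate the objective at each vertex of the feasible region:
  z(0, 0) = 0
  z(6.667, 0) = -20
  z(6, 1) = -28
  z(5.4, 1.8) = -34.2
  z(5, 2) = -35
  z(2, 3) = -36  ←
  z(0, 3.5) = -35
The minimum is at x = 2, y = 3.

(2, 3)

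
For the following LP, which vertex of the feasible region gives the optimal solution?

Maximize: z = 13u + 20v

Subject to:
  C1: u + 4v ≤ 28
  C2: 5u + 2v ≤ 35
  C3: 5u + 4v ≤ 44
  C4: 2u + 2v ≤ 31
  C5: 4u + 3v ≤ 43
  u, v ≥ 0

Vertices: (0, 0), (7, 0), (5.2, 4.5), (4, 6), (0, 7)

Evaluate the objective at each vertex of the feasible region:
  z(0, 0) = 0
  z(7, 0) = 91
  z(5.2, 4.5) = 157.6
  z(4, 6) = 172  ←
  z(0, 7) = 140
The maximum is at u = 4, v = 6.

(4, 6)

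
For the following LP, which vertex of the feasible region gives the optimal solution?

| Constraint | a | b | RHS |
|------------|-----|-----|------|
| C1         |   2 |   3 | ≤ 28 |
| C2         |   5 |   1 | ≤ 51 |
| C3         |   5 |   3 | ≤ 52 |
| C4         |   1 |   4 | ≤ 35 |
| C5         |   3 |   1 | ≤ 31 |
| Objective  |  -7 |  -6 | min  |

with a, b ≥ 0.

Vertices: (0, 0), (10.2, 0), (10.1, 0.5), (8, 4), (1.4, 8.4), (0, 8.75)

Evaluate the objective at each vertex of the feasible region:
  z(0, 0) = 0
  z(10.2, 0) = -71.4
  z(10.1, 0.5) = -73.7
  z(8, 4) = -80  ←
  z(1.4, 8.4) = -60.2
  z(0, 8.75) = -52.5
The minimum is at a = 8, b = 4.

(8, 4)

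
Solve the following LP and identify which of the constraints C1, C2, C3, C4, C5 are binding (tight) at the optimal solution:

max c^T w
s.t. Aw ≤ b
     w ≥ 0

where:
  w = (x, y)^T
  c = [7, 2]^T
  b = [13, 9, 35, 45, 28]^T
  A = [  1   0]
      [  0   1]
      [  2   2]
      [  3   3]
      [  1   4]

At x = 13, y = 2, compute slack b - a·x for each constraint:
  C1: 13 − 13 = 0  (binding)
  C2: 9 − 2 = 7  (slack)
  C3: 35 − 30 = 5  (slack)
  C4: 45 − 45 = 0  (binding)
  C5: 28 − 21 = 7  (slack)

Optimal: x = 13, y = 2
Binding: C1, C4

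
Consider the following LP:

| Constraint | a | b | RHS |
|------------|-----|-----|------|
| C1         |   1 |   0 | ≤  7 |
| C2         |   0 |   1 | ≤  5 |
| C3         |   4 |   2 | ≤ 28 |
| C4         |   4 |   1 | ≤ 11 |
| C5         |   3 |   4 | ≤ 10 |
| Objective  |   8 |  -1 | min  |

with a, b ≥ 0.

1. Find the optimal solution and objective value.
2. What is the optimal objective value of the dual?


1. a = 0, b = 2.5, z = -2.5
2. -2.5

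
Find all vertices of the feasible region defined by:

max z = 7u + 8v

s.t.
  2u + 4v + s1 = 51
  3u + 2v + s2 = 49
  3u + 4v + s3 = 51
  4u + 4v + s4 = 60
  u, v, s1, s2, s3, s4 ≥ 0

(0, 0), (15, 0), (9, 6), (0, 12.75)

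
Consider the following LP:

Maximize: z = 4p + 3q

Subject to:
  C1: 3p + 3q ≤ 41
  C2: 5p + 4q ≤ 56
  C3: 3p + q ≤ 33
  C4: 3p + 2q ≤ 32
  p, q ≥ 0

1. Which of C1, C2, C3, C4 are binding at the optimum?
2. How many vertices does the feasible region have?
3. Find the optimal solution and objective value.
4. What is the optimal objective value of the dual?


1. C2, C4
2. 5
3. p = 8, q = 4, z = 44
4. 44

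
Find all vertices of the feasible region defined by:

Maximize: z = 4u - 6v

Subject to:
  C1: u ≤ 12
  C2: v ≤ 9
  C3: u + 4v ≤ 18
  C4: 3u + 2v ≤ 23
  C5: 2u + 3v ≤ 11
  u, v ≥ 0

(0, 0), (5.5, 0), (0, 3.667)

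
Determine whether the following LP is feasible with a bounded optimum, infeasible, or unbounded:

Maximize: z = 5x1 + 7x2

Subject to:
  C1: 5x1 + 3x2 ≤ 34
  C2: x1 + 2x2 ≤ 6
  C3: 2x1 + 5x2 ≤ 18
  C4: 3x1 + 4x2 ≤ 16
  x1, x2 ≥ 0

Feasible with a bounded optimal solution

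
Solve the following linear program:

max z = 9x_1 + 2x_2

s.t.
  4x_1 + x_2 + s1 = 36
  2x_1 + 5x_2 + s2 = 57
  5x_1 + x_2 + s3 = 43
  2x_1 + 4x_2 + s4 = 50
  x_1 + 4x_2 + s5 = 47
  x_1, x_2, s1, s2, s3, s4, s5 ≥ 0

Evaluate the objective at each vertex of the feasible region:
  z(0, 0) = 0
  z(8.6, 0) = 77.4
  z(7, 8) = 79  ←
  z(6.833, 8.667) = 78.83
  z(0, 11.4) = 22.8
The maximum is at x_1 = 7, x_2 = 8.

x_1 = 7, x_2 = 8, z = 79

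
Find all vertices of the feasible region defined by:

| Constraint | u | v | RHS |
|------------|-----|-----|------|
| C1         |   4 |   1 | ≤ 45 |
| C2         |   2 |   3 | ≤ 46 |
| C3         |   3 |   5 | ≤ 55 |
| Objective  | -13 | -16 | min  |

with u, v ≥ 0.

(0, 0), (11.25, 0), (10, 5), (0, 11)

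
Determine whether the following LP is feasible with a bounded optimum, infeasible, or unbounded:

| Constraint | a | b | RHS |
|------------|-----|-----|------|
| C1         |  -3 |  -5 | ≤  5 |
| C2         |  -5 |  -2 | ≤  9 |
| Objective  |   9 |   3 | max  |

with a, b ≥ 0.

Unbounded (objective can increase without bound)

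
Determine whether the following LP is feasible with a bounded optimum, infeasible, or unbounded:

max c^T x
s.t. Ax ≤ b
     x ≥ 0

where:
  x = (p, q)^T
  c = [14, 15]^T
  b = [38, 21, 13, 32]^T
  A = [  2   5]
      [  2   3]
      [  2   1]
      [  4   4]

Feasible with a bounded optimal solution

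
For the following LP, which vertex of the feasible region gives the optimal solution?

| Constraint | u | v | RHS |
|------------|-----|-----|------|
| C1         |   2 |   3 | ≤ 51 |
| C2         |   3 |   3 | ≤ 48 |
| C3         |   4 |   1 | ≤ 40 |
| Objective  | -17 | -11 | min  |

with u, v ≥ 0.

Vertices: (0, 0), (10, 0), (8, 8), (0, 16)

Evaluate the objective at each vertex of the feasible region:
  z(0, 0) = 0
  z(10, 0) = -170
  z(8, 8) = -224  ←
  z(0, 16) = -176
The minimum is at u = 8, v = 8.

(8, 8)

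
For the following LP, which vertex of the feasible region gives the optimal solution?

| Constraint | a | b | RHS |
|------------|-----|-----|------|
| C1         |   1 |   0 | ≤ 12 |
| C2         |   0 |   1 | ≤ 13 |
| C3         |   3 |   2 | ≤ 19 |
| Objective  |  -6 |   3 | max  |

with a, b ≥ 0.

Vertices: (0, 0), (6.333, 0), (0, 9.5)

Evaluate the objective at each vertex of the feasible region:
  z(0, 0) = 0
  z(6.333, 0) = -38
  z(0, 9.5) = 28.5  ←
The maximum is at a = 0, b = 9.5.

(0, 9.5)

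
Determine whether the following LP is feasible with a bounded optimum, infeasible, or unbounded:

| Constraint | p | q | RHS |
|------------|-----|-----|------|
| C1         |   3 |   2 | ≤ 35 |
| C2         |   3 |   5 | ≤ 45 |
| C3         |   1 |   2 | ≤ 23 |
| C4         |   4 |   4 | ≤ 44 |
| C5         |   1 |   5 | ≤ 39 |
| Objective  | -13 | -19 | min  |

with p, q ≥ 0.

Feasible with a bounded optimal solution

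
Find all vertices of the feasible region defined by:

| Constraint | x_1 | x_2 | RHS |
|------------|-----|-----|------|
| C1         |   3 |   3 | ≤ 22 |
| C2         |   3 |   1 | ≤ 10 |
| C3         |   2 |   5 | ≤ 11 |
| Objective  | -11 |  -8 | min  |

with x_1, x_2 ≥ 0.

(0, 0), (3.333, 0), (3, 1), (0, 2.2)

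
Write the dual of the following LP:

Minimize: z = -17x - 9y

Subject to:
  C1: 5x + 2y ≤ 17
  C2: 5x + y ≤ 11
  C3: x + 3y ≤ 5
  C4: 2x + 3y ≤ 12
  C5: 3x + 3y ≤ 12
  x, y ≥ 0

Primal min cᵀx s.t. Ax ≤ b, x ≥ 0  →  Dual max −bᵀy s.t. Aᵀy ≥ −c, y ≥ 0.

Maximize: z = -17y1 - 11y2 - 5y3 - 12y4 - 12y5

Subject to:
  5y1 + 5y2 + y3 + 2y4 + 3y5 ≥ 17
  2y1 + y2 + 3y3 + 3y4 + 3y5 ≥ 9
  y1, y2, y3, y4, y5 ≥ 0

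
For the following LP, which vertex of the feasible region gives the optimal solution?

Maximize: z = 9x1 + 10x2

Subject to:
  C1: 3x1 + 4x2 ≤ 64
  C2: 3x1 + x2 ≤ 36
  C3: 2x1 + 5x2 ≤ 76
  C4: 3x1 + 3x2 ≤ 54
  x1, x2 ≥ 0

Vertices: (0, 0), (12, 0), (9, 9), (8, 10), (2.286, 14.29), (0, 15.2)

Evaluate the objective at each vertex of the feasible region:
  z(0, 0) = 0
  z(12, 0) = 108
  z(9, 9) = 171
  z(8, 10) = 172  ←
  z(2.286, 14.29) = 163.4
  z(0, 15.2) = 152
The maximum is at x1 = 8, x2 = 10.

(8, 10)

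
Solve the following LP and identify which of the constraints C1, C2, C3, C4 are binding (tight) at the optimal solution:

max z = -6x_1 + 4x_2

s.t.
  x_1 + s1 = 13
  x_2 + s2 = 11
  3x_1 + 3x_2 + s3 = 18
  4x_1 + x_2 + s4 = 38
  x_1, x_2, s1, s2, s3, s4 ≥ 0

At x_1 = 0, x_2 = 6, compute slack b - a·x for each constraint:
  C1: 13 − 0 = 13  (slack)
  C2: 11 − 6 = 5  (slack)
  C3: 18 − 18 = 0  (binding)
  C4: 38 − 6 = 32  (slack)

Optimal: x_1 = 0, x_2 = 6
Binding: C3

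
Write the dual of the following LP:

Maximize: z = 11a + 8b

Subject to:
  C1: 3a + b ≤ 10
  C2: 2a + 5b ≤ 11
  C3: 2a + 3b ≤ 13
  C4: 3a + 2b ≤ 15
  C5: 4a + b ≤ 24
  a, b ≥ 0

Primal max cᵀx s.t. Ax ≤ b, x ≥ 0  →  Dual min bᵀy s.t. Aᵀy ≥ c, y ≥ 0.

Minimize: z = 10y1 + 11y2 + 13y3 + 15y4 + 24y5

Subject to:
  3y1 + 2y2 + 2y3 + 3y4 + 4y5 ≥ 11
  y1 + 5y2 + 3y3 + 2y4 + y5 ≥ 8
  y1, y2, y3, y4, y5 ≥ 0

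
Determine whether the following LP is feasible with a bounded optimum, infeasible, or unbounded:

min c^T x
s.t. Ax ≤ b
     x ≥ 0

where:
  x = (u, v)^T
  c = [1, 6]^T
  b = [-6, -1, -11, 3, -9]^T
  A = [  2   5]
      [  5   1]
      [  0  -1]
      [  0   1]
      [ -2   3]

Infeasible (no feasible solution exists)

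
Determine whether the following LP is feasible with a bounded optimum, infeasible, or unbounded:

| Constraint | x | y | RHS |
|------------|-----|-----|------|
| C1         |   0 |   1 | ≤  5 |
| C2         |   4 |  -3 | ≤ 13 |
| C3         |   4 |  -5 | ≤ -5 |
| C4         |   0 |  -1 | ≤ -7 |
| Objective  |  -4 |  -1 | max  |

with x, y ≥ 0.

Infeasible (no feasible solution exists)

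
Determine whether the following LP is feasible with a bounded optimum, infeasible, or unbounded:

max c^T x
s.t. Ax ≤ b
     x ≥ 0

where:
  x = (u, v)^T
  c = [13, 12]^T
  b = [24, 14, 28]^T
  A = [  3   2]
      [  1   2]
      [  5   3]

Feasible with a bounded optimal solution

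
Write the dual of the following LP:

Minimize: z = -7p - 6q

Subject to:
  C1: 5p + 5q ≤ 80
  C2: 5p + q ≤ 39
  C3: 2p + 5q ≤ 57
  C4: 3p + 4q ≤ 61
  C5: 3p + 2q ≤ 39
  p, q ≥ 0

Primal min cᵀx s.t. Ax ≤ b, x ≥ 0  →  Dual max −bᵀy s.t. Aᵀy ≥ −c, y ≥ 0.

Maximize: z = -80y1 - 39y2 - 57y3 - 61y4 - 39y5

Subject to:
  5y1 + 5y2 + 2y3 + 3y4 + 3y5 ≥ 7
  5y1 + y2 + 5y3 + 4y4 + 2y5 ≥ 6
  y1, y2, y3, y4, y5 ≥ 0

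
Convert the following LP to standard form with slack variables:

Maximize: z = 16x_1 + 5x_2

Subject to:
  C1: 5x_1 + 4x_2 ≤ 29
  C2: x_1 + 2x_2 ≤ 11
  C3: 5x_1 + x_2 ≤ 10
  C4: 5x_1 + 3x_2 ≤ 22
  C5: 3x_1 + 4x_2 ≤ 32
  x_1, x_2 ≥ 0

max z = 16x_1 + 5x_2

s.t.
  5x_1 + 4x_2 + s1 = 29
  x_1 + 2x_2 + s2 = 11
  5x_1 + x_2 + s3 = 10
  5x_1 + 3x_2 + s4 = 22
  3x_1 + 4x_2 + s5 = 32
  x_1, x_2, s1, s2, s3, s4, s5 ≥ 0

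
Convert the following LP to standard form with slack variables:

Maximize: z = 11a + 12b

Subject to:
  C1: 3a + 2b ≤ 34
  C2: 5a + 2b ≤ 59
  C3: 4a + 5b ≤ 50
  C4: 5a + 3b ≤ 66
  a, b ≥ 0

max z = 11a + 12b

s.t.
  3a + 2b + s1 = 34
  5a + 2b + s2 = 59
  4a + 5b + s3 = 50
  5a + 3b + s4 = 66
  a, b, s1, s2, s3, s4 ≥ 0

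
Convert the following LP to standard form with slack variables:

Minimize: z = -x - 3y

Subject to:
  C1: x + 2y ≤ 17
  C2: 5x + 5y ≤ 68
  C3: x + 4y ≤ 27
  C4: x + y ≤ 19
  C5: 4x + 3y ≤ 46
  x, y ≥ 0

min z = -x - 3y

s.t.
  x + 2y + s1 = 17
  5x + 5y + s2 = 68
  x + 4y + s3 = 27
  x + y + s4 = 19
  4x + 3y + s5 = 46
  x, y, s1, s2, s3, s4, s5 ≥ 0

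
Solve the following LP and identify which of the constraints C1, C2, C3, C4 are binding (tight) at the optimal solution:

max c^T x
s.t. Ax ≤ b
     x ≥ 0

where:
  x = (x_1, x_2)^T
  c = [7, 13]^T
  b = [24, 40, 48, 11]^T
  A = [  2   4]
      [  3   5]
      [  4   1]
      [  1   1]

At x_1 = 10, x_2 = 1, compute slack b - a·x for each constraint:
  C1: 24 − 24 = 0  (binding)
  C2: 40 − 35 = 5  (slack)
  C3: 48 − 41 = 7  (slack)
  C4: 11 − 11 = 0  (binding)

Optimal: x_1 = 10, x_2 = 1
Binding: C1, C4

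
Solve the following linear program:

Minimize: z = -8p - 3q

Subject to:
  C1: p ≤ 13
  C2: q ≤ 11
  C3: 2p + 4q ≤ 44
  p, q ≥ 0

Evaluate the objective at each vertex of the feasible region:
  z(0, 0) = 0
  z(13, 0) = -104
  z(13, 4.5) = -117.5  ←
  z(0, 11) = -33
The minimum is at p = 13, q = 4.5.

p = 13, q = 4.5, z = -117.5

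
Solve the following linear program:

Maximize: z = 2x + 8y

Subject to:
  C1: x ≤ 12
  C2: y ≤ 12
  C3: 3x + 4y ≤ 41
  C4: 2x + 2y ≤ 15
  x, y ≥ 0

Evaluate the objective at each vertex of the feasible region:
  z(0, 0) = 0
  z(7.5, 0) = 15
  z(0, 7.5) = 60  ←
The maximum is at x = 0, y = 7.5.

x = 0, y = 7.5, z = 60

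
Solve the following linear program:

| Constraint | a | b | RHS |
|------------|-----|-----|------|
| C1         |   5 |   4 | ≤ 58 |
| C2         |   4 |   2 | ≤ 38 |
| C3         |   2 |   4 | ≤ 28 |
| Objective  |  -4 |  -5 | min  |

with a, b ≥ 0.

Evaluate the objective at each vertex of the feasible region:
  z(0, 0) = 0
  z(9.5, 0) = -38
  z(8, 3) = -47  ←
  z(0, 7) = -35
The minimum is at a = 8, b = 3.

a = 8, b = 3, z = -47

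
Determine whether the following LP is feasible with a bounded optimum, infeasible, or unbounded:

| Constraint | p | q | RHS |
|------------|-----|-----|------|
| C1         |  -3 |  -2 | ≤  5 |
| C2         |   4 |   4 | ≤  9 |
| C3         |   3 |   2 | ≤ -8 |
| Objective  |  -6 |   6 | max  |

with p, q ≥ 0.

Infeasible (no feasible solution exists)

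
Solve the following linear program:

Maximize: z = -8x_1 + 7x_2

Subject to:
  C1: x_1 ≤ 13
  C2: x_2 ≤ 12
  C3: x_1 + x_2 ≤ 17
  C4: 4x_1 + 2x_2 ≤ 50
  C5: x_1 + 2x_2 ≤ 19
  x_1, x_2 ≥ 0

Evaluate the objective at each vertex of the feasible region:
  z(0, 0) = 0
  z(12.5, 0) = -100
  z(10.33, 4.333) = -52.33
  z(0, 9.5) = 66.5  ←
The maximum is at x_1 = 0, x_2 = 9.5.

x_1 = 0, x_2 = 9.5, z = 66.5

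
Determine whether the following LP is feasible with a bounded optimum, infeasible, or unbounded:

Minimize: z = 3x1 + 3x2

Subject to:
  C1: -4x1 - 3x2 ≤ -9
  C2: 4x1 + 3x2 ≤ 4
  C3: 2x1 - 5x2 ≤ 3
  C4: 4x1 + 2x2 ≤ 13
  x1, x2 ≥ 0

Infeasible (no feasible solution exists)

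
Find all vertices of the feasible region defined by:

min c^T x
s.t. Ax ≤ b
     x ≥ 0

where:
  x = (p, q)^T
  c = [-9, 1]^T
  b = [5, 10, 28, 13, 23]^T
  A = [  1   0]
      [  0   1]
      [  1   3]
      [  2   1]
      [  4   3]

(0, 0), (5, 0), (5, 1), (0, 7.667)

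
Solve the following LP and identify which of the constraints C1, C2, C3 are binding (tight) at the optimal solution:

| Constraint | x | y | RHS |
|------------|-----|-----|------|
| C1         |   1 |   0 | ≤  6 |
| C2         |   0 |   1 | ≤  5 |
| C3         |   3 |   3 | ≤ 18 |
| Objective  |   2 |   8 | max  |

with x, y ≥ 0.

At x = 1, y = 5, compute slack b - a·x for each constraint:
  C1: 6 − 1 = 5  (slack)
  C2: 5 − 5 = 0  (binding)
  C3: 18 − 18 = 0  (binding)

Optimal: x = 1, y = 5
Binding: C2, C3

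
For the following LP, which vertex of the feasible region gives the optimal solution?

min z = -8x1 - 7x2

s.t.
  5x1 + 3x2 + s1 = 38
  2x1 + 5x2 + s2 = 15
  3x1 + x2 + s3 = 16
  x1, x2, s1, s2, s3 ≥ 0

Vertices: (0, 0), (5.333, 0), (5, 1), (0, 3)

Evaluate the objective at each vertex of the feasible region:
  z(0, 0) = 0
  z(5.333, 0) = -42.67
  z(5, 1) = -47  ←
  z(0, 3) = -21
The minimum is at x1 = 5, x2 = 1.

(5, 1)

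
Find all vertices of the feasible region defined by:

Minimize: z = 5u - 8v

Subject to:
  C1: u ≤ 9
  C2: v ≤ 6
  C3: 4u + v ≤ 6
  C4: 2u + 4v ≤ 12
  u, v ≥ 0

(0, 0), (1.5, 0), (0.8571, 2.571), (0, 3)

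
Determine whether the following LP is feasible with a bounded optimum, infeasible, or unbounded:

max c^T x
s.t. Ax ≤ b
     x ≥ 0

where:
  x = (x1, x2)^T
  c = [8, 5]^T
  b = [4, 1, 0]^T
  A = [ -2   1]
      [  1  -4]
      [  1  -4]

Unbounded (objective can increase without bound)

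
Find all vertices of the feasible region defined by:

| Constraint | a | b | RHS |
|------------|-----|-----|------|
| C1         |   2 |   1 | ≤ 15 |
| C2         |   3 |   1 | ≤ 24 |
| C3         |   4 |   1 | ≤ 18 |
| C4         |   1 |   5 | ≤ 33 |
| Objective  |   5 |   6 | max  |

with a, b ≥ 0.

(0, 0), (4.5, 0), (3, 6), (0, 6.6)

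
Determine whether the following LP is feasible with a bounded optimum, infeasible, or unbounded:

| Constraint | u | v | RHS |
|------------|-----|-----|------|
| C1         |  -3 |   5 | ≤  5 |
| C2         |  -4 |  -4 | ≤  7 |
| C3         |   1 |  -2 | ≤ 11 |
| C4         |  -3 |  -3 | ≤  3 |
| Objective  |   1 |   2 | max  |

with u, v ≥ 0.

Unbounded (objective can increase without bound)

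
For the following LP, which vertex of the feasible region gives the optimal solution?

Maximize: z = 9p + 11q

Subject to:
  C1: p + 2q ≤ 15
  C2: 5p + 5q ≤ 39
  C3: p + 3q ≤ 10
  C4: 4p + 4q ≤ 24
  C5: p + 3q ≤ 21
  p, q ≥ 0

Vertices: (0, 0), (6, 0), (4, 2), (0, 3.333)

Evaluate the objective at each vertex of the feasible region:
  z(0, 0) = 0
  z(6, 0) = 54
  z(4, 2) = 58  ←
  z(0, 3.333) = 36.67
The maximum is at p = 4, q = 2.

(4, 2)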